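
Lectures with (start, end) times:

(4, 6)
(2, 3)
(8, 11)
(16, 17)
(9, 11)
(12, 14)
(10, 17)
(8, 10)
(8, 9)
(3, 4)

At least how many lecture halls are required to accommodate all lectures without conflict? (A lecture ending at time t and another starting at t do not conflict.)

The answer is the maximum number of intervals overlapping at any instant.
starts: [2, 3, 4, 8, 8, 8, 9, 10, 12, 16]
ends:   [3, 4, 6, 9, 10, 11, 11, 14, 17, 17]
s2→1 e3→0 s3→1 e4→0 s4→1 e6→0 s8→1 s8→2 s8→3  — peak 3.

3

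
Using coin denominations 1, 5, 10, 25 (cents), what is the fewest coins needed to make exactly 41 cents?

Greedy: take as many of the largest coin as possible, then repeat with the remainder.
41 = 1×25 + 1×10 + 1×5 + 1×1
Total coins = 1 + 1 + 1 + 1 = 4

4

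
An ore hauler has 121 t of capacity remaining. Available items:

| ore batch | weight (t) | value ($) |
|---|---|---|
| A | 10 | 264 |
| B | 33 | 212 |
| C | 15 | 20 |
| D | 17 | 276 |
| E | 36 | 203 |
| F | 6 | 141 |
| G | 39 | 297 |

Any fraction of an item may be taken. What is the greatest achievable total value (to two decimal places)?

Sort by value per unit weight and fill in that order.
Order: A (264/10=26.40) > F (141/6=23.50) > D (276/17=16.24) > G (297/39=7.62) > B (212/33=6.42) > E (203/36=5.64) > C (20/15=1.33)
Fill: take A (10 @ 264) → take F (6 @ 141) → take D (17 @ 276) → take G (39 @ 297) → take B (33 @ 212) → take 16/36 of E → 90.22; 121/121 used.
Total value = 1280.22

1280.22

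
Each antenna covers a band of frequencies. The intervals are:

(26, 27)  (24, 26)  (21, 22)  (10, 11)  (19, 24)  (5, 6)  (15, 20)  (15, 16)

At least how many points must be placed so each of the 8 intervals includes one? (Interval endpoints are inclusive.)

Sorted: [5,6] [10,11] [15,16] [15,20] [21,22] [19,24] [24,26] [26,27]
{[5,6]} hit by 6; {[10,11]} hit by 11; {[15,16],[15,20]} hit by 16; {[21,22],[19,24]} hit by 22; {[24,26],[26,27]} hit by 26.
Points: 6, 11, 16, 22, 26 (5 total).

5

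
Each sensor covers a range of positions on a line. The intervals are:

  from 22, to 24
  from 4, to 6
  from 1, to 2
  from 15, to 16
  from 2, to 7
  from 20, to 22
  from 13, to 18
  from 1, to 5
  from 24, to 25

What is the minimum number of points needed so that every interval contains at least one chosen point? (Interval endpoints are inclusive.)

Process intervals by earliest right end; each time one isn't hit yet, stab at its right endpoint.
By right end: [1,2]  [1,5]  [4,6]  [2,7]  [15,16]  [13,18]  [20,22]  [22,24]  [24,25]
[1,2] uncovered → point at 2; [4,6] uncovered → point at 6; [15,16] uncovered → point at 16; [20,22] uncovered → point at 22; [24,25] uncovered → point at 25.
Points: 2, 6, 16, 22, 25 (5 total).

5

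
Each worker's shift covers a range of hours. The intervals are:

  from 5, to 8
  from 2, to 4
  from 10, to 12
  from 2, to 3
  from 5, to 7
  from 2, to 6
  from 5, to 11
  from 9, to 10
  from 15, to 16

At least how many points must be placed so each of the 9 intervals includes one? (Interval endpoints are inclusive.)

Sorted: [2,3] [2,4] [2,6] [5,7] [5,8] [9,10] [5,11] [10,12] [15,16]
{[2,3],[2,4],[2,6]} hit by 3; {[5,7],[5,8]} hit by 7; {[9,10],[5,11],[10,12]} hit by 10; {[15,16]} hit by 16.
Points: 3, 7, 10, 16 (4 total).

4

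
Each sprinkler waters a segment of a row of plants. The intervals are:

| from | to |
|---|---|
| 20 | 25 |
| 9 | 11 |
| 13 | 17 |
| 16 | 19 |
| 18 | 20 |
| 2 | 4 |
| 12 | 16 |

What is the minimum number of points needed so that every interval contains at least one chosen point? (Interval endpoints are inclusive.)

Sorted: [2,4] [9,11] [12,16] [13,17] [16,19] [18,20] [20,25]
{[2,4]} hit by 4; {[9,11]} hit by 11; {[12,16],[13,17],[16,19]} hit by 16; {[18,20],[20,25]} hit by 20.
Points: 4, 11, 16, 20 (4 total).

4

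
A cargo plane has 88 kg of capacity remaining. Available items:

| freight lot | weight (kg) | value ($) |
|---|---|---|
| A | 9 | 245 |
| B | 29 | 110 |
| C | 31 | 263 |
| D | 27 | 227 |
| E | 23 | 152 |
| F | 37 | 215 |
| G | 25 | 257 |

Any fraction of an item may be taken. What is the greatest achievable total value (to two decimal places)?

Ratios (sorted): A 27.22, G 10.28, C 8.48, D 8.41, E 6.61, F 5.81, B 3.79
take A (9 @ 245); take G (25 @ 257); take C (31 @ 263); take 23/27 of D → 193.37. Capacity used 88/88.
Total value = 958.37

958.37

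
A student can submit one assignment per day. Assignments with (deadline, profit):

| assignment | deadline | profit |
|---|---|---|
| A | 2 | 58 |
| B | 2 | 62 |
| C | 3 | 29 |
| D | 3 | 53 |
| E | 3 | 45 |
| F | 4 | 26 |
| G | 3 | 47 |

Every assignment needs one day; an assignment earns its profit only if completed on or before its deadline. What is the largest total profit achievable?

Take jobs in profit order; each goes to the latest open slot no later than its deadline.
Profit order: B=62 A=58 D=53 G=47 E=45 C=29 F=26
Assign: B→slot 2, A→slot 1, D→slot 3, G skipped, E skipped, C skipped, F→slot 4.
Slots: [1:A] [2:B] [3:D] [4:F]
Profit = 58 + 62 + 53 + 26 = 199

199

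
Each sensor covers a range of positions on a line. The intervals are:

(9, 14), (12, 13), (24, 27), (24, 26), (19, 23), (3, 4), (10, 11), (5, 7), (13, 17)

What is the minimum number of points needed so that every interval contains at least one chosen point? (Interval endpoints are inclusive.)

6

Sort by right endpoint; whenever an interval is uncovered, place a point at its right end.
Sorted: [3,4] [5,7] [10,11] [12,13] [9,14] [13,17] [19,23] [24,26] [24,27]
{[3,4]} hit by 4; {[5,7]} hit by 7; {[10,11]} hit by 11; {[12,13],[9,14],[13,17]} hit by 13; {[19,23]} hit by 23; {[24,26],[24,27]} hit by 26.
Points: 4, 7, 11, 13, 23, 26 (6 total).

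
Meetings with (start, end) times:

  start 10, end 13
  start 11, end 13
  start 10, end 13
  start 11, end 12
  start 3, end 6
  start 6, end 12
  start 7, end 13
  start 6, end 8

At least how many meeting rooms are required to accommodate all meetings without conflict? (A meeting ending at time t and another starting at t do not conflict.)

6

Events (time:±→running): 3:+→1 6:-→0 6:+→1 6:+→2 7:+→3 8:-→2 10:+→3 10:+→4 11:+→5 11:+→6 … peak 6.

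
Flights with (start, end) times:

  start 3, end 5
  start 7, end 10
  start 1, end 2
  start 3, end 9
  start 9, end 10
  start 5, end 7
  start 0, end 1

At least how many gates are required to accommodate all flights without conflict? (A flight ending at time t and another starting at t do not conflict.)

Events (time:±→running): 0:+→1 1:-→0 1:+→1 2:-→0 3:+→1 3:+→2 … peak 2.

2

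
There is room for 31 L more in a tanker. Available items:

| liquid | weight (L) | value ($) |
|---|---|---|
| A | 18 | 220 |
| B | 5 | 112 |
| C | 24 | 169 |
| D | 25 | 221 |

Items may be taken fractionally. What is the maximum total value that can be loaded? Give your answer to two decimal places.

402.72

Order: B (112/5=22.40) > A (220/18=12.22) > D (221/25=8.84) > C (169/24=7.04)
Fill: take B (5 @ 112) → take A (18 @ 220) → take 8/25 of D → 70.72; 31/31 used.
Total value = 402.72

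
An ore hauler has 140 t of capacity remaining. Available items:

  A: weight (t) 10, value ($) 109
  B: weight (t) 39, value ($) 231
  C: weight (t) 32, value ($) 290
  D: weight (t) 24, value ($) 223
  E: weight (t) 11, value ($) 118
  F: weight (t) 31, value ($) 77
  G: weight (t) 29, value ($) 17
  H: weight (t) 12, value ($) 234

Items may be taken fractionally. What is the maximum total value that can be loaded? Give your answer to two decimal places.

Order: H (234/12=19.50) > A (109/10=10.90) > E (118/11=10.73) > D (223/24=9.29) > C (290/32=9.06) > B (231/39=5.92) > F (77/31=2.48) > G (17/29=0.59)
Fill: take H (12 @ 234) → take A (10 @ 109) → take E (11 @ 118) → take D (24 @ 223) → take C (32 @ 290) → take B (39 @ 231) → take 12/31 of F → 29.81; 140/140 used.
Total value = 1234.81

1234.81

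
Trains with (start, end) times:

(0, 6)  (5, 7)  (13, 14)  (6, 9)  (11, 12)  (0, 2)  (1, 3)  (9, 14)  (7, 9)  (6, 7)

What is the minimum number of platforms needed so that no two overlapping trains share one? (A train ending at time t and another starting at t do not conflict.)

3

starts: [0, 0, 1, 5, 6, 6, 7, 9, 11, 13]
ends:   [2, 3, 6, 7, 7, 9, 9, 12, 14, 14]
s0→1 s0→2 s1→3  — peak 3.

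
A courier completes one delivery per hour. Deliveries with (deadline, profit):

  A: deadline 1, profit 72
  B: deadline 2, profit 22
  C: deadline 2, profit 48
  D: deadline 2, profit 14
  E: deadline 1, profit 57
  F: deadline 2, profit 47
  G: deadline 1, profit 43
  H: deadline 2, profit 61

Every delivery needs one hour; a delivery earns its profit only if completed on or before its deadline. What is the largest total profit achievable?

133

Profit order: A=72 H=61 E=57 C=48 F=47 G=43 B=22 D=14
Assign: A→slot 1, H→slot 2, E skipped, C skipped, F skipped, G skipped, B skipped, D skipped.
Slots: [1:A] [2:H]
Profit = 72 + 61 = 133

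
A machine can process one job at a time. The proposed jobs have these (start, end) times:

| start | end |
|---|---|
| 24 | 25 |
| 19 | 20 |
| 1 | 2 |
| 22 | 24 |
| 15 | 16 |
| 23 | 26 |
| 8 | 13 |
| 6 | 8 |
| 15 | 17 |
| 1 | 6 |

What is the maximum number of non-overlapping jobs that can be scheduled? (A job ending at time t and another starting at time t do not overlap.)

Sorted by end: (1,2)  (1,6)  (6,8)  (8,13)  (15,16)  (15,17)  (19,20)  (22,24)  (24,25)  (23,26)
take (1,2); skip (1,6); take (6,8); take (8,13); take (15,16); skip (15,17); take (19,20); take (22,24); take (24,25).
Selected 7 jobs.

7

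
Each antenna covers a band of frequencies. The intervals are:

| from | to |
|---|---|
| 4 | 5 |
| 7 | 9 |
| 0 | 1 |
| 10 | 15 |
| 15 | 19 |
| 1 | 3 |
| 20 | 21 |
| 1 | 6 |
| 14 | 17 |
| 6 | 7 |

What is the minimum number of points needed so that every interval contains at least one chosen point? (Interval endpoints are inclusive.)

Sorted: [0,1] [1,3] [4,5] [1,6] [6,7] [7,9] [10,15] [14,17] [15,19] [20,21]
{[0,1],[1,3]} hit by 1; {[4,5],[1,6]} hit by 5; {[6,7],[7,9]} hit by 7; {[10,15],[14,17],[15,19]} hit by 15; {[20,21]} hit by 21.
Points: 1, 5, 7, 15, 21 (5 total).

5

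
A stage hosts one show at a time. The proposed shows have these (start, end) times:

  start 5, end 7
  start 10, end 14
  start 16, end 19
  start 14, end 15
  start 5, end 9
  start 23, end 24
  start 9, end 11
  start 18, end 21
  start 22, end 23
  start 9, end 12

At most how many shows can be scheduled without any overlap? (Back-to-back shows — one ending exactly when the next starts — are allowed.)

6

Order by finish time; keep every interval that doesn't clash with the previous kept one.
Sorted by end: (5,7)  (5,9)  (9,11)  (9,12)  (10,14)  (14,15)  (16,19)  (18,21)  (22,23)  (23,24)
take (5,7); skip (5,9); take (9,11); take (14,15); take (16,19); take (22,23); take (23,24).
Selected 6 shows.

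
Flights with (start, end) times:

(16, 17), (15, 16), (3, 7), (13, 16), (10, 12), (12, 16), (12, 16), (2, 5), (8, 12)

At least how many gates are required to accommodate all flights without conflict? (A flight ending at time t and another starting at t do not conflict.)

4

starts: [2, 3, 8, 10, 12, 12, 13, 15, 16]
ends:   [5, 7, 12, 12, 16, 16, 16, 16, 17]
s2→1 s3→2 e5→1 e7→0 s8→1 s10→2 e12→1 e12→0 s12→1 s12→2 s13→3 s15→4  — peak 4.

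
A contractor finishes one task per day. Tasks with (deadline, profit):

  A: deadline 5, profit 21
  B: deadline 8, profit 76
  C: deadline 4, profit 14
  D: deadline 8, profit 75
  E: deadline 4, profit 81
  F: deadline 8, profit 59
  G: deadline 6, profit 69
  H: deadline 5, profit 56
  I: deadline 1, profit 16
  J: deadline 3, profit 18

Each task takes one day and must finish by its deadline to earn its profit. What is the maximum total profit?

Profit order: E=81 B=76 D=75 G=69 F=59 H=56 A=21 J=18 I=16 C=14
Assign: E→slot 4, B→slot 8, D→slot 7, G→slot 6, F→slot 5, H→slot 3, A→slot 2, J→slot 1, I skipped, C skipped.
Slots: [1:J] [2:A] [3:H] [4:E] [5:F] [6:G] [7:D] [8:B]
Profit = 18 + 21 + 56 + 81 + 59 + 69 + 75 + 76 = 455

455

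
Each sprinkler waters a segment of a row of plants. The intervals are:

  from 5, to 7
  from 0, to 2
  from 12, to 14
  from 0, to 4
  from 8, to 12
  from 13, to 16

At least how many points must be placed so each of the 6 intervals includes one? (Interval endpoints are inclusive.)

4

Process intervals by earliest right end; each time one isn't hit yet, stab at its right endpoint.
Sorted: [0,2] [0,4] [5,7] [8,12] [12,14] [13,16]
{[0,2],[0,4]} hit by 2; {[5,7]} hit by 7; {[8,12],[12,14]} hit by 12; {[13,16]} hit by 16.
Points: 2, 7, 12, 16 (4 total).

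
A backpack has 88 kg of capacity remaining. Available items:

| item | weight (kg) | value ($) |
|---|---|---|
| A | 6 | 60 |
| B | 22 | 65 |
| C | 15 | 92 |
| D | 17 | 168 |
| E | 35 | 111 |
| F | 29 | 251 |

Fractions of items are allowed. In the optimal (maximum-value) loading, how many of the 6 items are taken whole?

Ratios (sorted): A 10.00, D 9.88, F 8.66, C 6.13, E 3.17, B 2.95
take A (6 @ 60); take D (17 @ 168); take F (29 @ 251); take C (15 @ 92); take 21/35 of E → 66.60. Capacity used 88/88.
4 item(s) taken whole; one partial (take 21/35 of E).

4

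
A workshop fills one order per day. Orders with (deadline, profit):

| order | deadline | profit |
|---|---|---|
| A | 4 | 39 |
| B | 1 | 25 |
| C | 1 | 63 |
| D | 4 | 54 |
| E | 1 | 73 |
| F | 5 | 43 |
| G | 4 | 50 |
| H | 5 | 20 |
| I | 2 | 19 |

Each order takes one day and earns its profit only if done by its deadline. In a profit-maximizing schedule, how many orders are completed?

Take jobs in profit order; each goes to the latest open slot no later than its deadline.
By profit: E(d1,73), C(d1,63), D(d4,54), G(d4,50), F(d5,43), A(d4,39), B(d1,25), H(d5,20), I(d2,19)
E→slot 1; C skipped; D→slot 4; G→slot 3; F→slot 5; A→slot 2; B skipped; H skipped; I skipped.
5 of 9 scheduled.

5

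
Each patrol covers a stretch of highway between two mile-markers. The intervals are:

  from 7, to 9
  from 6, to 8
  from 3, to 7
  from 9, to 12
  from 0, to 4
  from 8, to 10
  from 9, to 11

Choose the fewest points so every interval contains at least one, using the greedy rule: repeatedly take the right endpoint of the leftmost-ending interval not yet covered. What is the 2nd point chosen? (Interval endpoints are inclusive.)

Sort by right endpoint; whenever an interval is uncovered, place a point at its right end.
Sorted: [0,4] [3,7] [6,8] [7,9] [8,10] [9,11] [9,12]
{[0,4],[3,7]} hit by 4; {[6,8],[7,9],[8,10]} hit by 8; {[9,11],[9,12]} hit by 11.
Points: 4, 8, 11 (3 total).

8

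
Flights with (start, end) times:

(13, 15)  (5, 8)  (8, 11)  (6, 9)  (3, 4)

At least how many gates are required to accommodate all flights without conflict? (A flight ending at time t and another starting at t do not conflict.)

Events (time:±→running): 3:+→1 4:-→0 5:+→1 6:+→2 … peak 2.

2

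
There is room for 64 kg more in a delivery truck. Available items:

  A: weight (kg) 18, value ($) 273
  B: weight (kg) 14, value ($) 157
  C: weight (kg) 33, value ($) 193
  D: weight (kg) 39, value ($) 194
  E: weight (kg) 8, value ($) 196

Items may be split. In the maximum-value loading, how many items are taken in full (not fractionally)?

3

Sort by value per unit weight and fill in that order.
Ratios (sorted): E 24.50, A 15.17, B 11.21, C 5.85, D 4.97
take E (8 @ 196); take A (18 @ 273); take B (14 @ 157); take 24/33 of C → 140.36. Capacity used 64/64.
3 item(s) taken whole; one partial (take 24/33 of C).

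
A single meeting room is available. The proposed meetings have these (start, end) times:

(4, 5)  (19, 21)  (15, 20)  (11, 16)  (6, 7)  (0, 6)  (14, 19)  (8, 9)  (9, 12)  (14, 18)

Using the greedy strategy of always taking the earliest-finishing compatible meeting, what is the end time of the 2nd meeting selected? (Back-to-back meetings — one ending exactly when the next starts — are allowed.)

7

Sort by end time and greedily take each interval whose start is ≥ the last chosen end.
By end time: (4,5), (0,6), (6,7), (8,9), (9,12), (11,16), (14,18), (14,19), (15,20), (19,21).
Pick (4,5); next start ≥ 5 → (6,7); next start ≥ 7 → (8,9); next start ≥ 9 → (9,12); next start ≥ 12 → (14,18); next start ≥ 18 → (19,21).
Selected: (4,5) (6,7) (8,9) (9,12) (14,18) (19,21)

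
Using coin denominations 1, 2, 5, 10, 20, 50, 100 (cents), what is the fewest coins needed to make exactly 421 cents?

6

421 = 4×100 + 1×20 + 1×1
Total coins = 4 + 1 + 1 = 6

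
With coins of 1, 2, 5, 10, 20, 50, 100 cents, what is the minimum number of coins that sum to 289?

Greedy: take as many of the largest coin as possible, then repeat with the remainder.
289 − 2×100→89 − 1×50→39 − 1×20→19 − 1×10→9 − 1×5→4 − 2×2→0
Total coins = 2 + 1 + 1 + 1 + 1 + 2 = 8

8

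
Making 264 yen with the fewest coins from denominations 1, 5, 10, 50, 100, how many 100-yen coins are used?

Use the largest denomination that fits, subtract, and repeat.
264 − 2×100→64 − 1×50→14 − 1×10→4 − 4×1→0
Count of 100: 2

2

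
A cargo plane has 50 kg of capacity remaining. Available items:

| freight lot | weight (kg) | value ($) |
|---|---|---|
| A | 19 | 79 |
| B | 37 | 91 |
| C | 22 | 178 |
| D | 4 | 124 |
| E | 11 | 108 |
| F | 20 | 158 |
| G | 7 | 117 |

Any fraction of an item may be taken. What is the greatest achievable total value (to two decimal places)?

Greedy by value/weight ratio, highest first.
Ratios (sorted): D 31.00, G 16.71, E 9.82, C 8.09, F 7.90, A 4.16, B 2.46
take D (4 @ 124); take G (7 @ 117); take E (11 @ 108); take C (22 @ 178); take 6/20 of F → 47.40. Capacity used 50/50.
Total value = 574.40

574.40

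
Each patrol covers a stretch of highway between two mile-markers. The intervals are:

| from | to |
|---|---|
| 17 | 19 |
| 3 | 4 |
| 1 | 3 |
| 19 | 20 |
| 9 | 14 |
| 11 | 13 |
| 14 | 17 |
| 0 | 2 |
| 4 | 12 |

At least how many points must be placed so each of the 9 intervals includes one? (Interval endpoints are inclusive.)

Process intervals by earliest right end; each time one isn't hit yet, stab at its right endpoint.
Sorted: [0,2] [1,3] [3,4] [4,12] [11,13] [9,14] [14,17] [17,19] [19,20]
{[0,2],[1,3]} hit by 2; {[3,4],[4,12]} hit by 4; {[11,13],[9,14]} hit by 13; {[14,17],[17,19]} hit by 17; {[19,20]} hit by 20.
Points: 2, 4, 13, 17, 20 (5 total).

5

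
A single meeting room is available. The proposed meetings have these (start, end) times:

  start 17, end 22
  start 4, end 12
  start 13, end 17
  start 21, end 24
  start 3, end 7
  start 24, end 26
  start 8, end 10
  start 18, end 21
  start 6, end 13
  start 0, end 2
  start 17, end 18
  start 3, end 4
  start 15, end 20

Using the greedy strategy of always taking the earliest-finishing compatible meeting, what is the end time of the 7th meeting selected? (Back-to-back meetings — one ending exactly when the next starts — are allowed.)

Greedy by earliest finish: after sorting by end time, pick each interval compatible with the last pick.
By end time: (0,2), (3,4), (3,7), (8,10), (4,12), (6,13), (13,17), (17,18), (15,20), (18,21), (17,22), (21,24), (24,26).
Pick (0,2); next start ≥ 2 → (3,4); next start ≥ 4 → (8,10); next start ≥ 10 → (13,17); next start ≥ 17 → (17,18); next start ≥ 18 → (18,21); next start ≥ 21 → (21,24); next start ≥ 24 → (24,26).
Selected: (0,2) (3,4) (8,10) (13,17) (17,18) (18,21) (21,24) (24,26)

24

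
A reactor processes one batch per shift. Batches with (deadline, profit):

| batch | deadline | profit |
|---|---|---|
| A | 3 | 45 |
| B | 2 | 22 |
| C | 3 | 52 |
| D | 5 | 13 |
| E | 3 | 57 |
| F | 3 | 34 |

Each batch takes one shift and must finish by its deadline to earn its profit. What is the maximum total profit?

Sort by profit descending; place each in the latest free slot ≤ its deadline.
Profit order: E=57 C=52 A=45 F=34 B=22 D=13
Assign: E→slot 3, C→slot 2, A→slot 1, F skipped, B skipped, D→slot 5.
Slots: [1:A] [2:C] [3:E] [5:D]
Profit = 45 + 52 + 57 + 13 = 167

167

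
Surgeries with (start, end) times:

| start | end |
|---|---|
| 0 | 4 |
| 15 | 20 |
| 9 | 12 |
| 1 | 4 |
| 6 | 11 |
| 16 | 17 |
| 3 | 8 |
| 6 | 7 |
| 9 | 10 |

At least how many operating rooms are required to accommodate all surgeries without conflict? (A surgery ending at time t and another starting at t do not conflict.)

The answer is the maximum number of intervals overlapping at any instant.
Events (time:±→running): 0:+→1 1:+→2 3:+→3 … peak 3.

3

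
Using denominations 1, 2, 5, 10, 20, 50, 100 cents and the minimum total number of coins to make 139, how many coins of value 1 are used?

139 = 1×100 + 1×20 + 1×10 + 1×5 + 2×2
Count of 1: 0

0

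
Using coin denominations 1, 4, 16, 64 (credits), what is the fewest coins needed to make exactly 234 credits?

9

Greedy: take as many of the largest coin as possible, then repeat with the remainder.
234 − 3×64→42 − 2×16→10 − 2×4→2 − 2×1→0
Total coins = 3 + 2 + 2 + 2 = 9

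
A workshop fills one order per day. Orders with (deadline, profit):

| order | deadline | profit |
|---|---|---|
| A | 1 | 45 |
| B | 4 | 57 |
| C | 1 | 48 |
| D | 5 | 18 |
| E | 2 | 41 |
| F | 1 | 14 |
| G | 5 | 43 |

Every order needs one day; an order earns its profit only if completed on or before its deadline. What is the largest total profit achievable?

Profit order: B=57 C=48 A=45 G=43 E=41 D=18 F=14
Assign: B→slot 4, C→slot 1, A skipped, G→slot 5, E→slot 2, D→slot 3, F skipped.
Slots: [1:C] [2:E] [3:D] [4:B] [5:G]
Profit = 48 + 41 + 18 + 57 + 43 = 207

207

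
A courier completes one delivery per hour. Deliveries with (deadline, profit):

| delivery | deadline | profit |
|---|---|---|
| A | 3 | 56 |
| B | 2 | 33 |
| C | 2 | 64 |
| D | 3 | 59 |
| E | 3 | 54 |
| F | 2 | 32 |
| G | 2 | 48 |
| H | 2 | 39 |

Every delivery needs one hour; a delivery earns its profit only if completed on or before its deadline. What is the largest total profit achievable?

Take jobs in profit order; each goes to the latest open slot no later than its deadline.
Profit order: C=64 D=59 A=56 E=54 G=48 H=39 B=33 F=32
Assign: C→slot 2, D→slot 3, A→slot 1, E skipped, G skipped, H skipped, B skipped, F skipped.
Slots: [1:A] [2:C] [3:D]
Profit = 56 + 64 + 59 = 179

179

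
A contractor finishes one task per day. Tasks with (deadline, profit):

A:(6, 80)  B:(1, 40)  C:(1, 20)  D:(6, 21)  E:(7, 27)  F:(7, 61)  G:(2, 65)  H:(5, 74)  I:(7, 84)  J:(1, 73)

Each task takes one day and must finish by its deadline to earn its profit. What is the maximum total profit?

464

Profit order: I=84 A=80 H=74 J=73 G=65 F=61 B=40 E=27 D=21 C=20
Assign: I→slot 7, A→slot 6, H→slot 5, J→slot 1, G→slot 2, F→slot 4, B skipped, E→slot 3, D skipped, C skipped.
Slots: [1:J] [2:G] [3:E] [4:F] [5:H] [6:A] [7:I]
Profit = 73 + 65 + 27 + 61 + 74 + 80 + 84 = 464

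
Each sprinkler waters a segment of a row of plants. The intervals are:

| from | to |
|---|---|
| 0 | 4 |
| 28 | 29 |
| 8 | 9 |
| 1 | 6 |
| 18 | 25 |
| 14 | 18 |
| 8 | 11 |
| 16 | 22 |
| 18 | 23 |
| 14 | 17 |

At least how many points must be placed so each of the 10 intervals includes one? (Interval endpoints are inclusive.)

Process intervals by earliest right end; each time one isn't hit yet, stab at its right endpoint.
Sorted: [0,4] [1,6] [8,9] [8,11] [14,17] [14,18] [16,22] [18,23] [18,25] [28,29]
{[0,4],[1,6]} hit by 4; {[8,9],[8,11]} hit by 9; {[14,17],[14,18],[16,22]} hit by 17; {[18,23],[18,25]} hit by 23; {[28,29]} hit by 29.
Points: 4, 9, 17, 23, 29 (5 total).

5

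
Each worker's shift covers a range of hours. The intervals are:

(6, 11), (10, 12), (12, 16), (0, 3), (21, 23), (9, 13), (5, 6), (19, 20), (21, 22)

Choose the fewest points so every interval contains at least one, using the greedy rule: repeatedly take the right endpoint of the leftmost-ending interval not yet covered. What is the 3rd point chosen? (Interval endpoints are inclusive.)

Process intervals by earliest right end; each time one isn't hit yet, stab at its right endpoint.
By right end: [0,3]  [5,6]  [6,11]  [10,12]  [9,13]  [12,16]  [19,20]  [21,22]  [21,23]
[0,3] uncovered → point at 3; [5,6] uncovered → point at 6; [10,12] uncovered → point at 12; [19,20] uncovered → point at 20; [21,22] uncovered → point at 22.
Points: 3, 6, 12, 20, 22 (5 total).

12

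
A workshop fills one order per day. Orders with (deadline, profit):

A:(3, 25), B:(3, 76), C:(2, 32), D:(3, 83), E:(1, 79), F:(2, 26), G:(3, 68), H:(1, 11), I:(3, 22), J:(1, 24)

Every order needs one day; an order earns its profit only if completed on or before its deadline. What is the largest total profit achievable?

By profit: D(d3,83), E(d1,79), B(d3,76), G(d3,68), C(d2,32), F(d2,26), A(d3,25), J(d1,24), I(d3,22), H(d1,11)
D→slot 3; E→slot 1; B→slot 2; G skipped; C skipped; F skipped; A skipped; J skipped; I skipped; H skipped.
Profit = 79 + 76 + 83 = 238

238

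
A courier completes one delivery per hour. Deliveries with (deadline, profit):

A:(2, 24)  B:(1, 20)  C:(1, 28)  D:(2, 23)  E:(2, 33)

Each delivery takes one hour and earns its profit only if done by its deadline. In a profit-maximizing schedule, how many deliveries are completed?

2

Profit order: E=33 C=28 A=24 D=23 B=20
Assign: E→slot 2, C→slot 1, A skipped, D skipped, B skipped.
Slots: [1:C] [2:E]
2 of 5 scheduled.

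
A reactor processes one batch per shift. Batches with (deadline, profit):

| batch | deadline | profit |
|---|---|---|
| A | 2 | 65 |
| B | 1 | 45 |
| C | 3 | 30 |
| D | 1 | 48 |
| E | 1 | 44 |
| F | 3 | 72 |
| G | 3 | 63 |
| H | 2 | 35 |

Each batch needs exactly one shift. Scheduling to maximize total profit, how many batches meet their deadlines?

Sort by profit descending; place each in the latest free slot ≤ its deadline.
By profit: F(d3,72), A(d2,65), G(d3,63), D(d1,48), B(d1,45), E(d1,44), H(d2,35), C(d3,30)
F→slot 3; A→slot 2; G→slot 1; D skipped; B skipped; E skipped; H skipped; C skipped.
3 of 8 scheduled.

3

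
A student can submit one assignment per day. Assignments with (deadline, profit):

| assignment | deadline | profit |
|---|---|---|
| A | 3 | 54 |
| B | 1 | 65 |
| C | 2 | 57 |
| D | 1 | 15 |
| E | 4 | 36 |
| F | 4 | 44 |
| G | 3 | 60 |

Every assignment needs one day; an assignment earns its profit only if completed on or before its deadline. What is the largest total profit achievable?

Sort by profit descending; place each in the latest free slot ≤ its deadline.
By profit: B(d1,65), G(d3,60), C(d2,57), A(d3,54), F(d4,44), E(d4,36), D(d1,15)
B→slot 1; G→slot 3; C→slot 2; A skipped; F→slot 4; E skipped; D skipped.
Profit = 65 + 57 + 60 + 44 = 226

226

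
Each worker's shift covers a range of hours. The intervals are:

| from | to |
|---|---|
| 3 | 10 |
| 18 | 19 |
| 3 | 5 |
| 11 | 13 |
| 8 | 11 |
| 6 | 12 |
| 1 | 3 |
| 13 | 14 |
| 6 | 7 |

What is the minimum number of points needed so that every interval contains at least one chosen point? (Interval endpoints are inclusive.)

5

Sorted: [1,3] [3,5] [6,7] [3,10] [8,11] [6,12] [11,13] [13,14] [18,19]
{[1,3],[3,5]} hit by 3; {[6,7],[3,10]} hit by 7; {[8,11],[6,12],[11,13]} hit by 11; {[13,14]} hit by 14; {[18,19]} hit by 19.
Points: 3, 7, 11, 14, 19 (5 total).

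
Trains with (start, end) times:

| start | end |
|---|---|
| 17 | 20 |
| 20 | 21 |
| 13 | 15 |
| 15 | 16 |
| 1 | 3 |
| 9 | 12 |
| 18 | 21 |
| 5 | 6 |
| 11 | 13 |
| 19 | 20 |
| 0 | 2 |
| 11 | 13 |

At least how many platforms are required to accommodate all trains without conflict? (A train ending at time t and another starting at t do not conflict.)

3

Events (time:±→running): 0:+→1 1:+→2 2:-→1 3:-→0 5:+→1 6:-→0 9:+→1 11:+→2 11:+→3 … peak 3.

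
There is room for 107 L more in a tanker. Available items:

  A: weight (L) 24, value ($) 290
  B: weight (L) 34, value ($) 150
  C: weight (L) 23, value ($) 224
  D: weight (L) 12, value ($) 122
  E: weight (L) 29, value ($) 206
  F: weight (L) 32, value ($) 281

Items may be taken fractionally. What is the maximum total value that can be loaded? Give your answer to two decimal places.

Greedy by value/weight ratio, highest first.
Order: A (290/24=12.08) > D (122/12=10.17) > C (224/23=9.74) > F (281/32=8.78) > E (206/29=7.10) > B (150/34=4.41)
Fill: take A (24 @ 290) → take D (12 @ 122) → take C (23 @ 224) → take F (32 @ 281) → take 16/29 of E → 113.66; 107/107 used.
Total value = 1030.66

1030.66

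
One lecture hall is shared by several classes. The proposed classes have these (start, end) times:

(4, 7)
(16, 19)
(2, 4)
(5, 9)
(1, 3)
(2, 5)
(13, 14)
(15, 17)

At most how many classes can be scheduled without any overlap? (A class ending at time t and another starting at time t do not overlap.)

Greedy by earliest finish: after sorting by end time, pick each interval compatible with the last pick.
Sorted by end: (1,3)  (2,4)  (2,5)  (4,7)  (5,9)  (13,14)  (15,17)  (16,19)
take (1,3); skip (2,5); take (4,7); take (13,14); take (15,17); skip (16,19).
Selected 4 classes.

4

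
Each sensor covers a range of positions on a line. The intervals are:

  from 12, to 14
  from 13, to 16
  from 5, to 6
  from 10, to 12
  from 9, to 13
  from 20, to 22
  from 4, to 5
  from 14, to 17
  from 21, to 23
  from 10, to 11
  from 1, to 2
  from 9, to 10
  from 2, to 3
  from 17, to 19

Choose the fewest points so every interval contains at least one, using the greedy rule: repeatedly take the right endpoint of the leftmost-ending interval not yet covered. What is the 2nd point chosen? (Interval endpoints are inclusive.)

5

Sort by right endpoint; whenever an interval is uncovered, place a point at its right end.
Sorted: [1,2] [2,3] [4,5] [5,6] [9,10] [10,11] [10,12] [9,13] [12,14] [13,16] [14,17] [17,19] [20,22] [21,23]
{[1,2],[2,3]} hit by 2; {[4,5],[5,6]} hit by 5; {[9,10],[10,11],[10,12],[9,13]} hit by 10; {[12,14],[13,16],[14,17]} hit by 14; {[17,19]} hit by 19; {[20,22],[21,23]} hit by 22.
Points: 2, 5, 10, 14, 19, 22 (6 total).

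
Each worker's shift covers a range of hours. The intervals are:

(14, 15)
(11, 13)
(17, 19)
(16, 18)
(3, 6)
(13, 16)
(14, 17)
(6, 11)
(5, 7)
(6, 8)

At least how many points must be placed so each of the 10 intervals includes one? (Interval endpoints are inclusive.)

4

Sort by right endpoint; whenever an interval is uncovered, place a point at its right end.
By right end: [3,6]  [5,7]  [6,8]  [6,11]  [11,13]  [14,15]  [13,16]  [14,17]  [16,18]  [17,19]
[3,6] uncovered → point at 6; [11,13] uncovered → point at 13; [14,15] uncovered → point at 15; [16,18] uncovered → point at 18.
Points: 6, 13, 15, 18 (4 total).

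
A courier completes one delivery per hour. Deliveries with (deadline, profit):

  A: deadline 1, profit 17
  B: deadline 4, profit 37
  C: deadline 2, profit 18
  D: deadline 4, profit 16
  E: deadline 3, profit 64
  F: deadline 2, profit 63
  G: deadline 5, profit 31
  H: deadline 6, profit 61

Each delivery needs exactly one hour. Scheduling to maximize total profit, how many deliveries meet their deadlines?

6

By profit: E(d3,64), F(d2,63), H(d6,61), B(d4,37), G(d5,31), C(d2,18), A(d1,17), D(d4,16)
E→slot 3; F→slot 2; H→slot 6; B→slot 4; G→slot 5; C→slot 1; A skipped; D skipped.
6 of 8 scheduled.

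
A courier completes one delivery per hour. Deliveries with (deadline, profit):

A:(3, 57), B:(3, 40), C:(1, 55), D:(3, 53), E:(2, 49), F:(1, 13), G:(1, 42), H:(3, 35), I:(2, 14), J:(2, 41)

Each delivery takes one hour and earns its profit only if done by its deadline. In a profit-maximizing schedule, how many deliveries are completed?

Take jobs in profit order; each goes to the latest open slot no later than its deadline.
By profit: A(d3,57), C(d1,55), D(d3,53), E(d2,49), G(d1,42), J(d2,41), B(d3,40), H(d3,35), I(d2,14), F(d1,13)
A→slot 3; C→slot 1; D→slot 2; E skipped; G skipped; J skipped; B skipped; H skipped; I skipped; F skipped.
3 of 10 scheduled.

3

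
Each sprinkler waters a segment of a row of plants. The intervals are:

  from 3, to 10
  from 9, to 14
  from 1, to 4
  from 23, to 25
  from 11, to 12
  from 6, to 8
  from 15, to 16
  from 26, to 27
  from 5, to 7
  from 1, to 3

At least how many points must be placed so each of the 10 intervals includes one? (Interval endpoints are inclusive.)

Process intervals by earliest right end; each time one isn't hit yet, stab at its right endpoint.
By right end: [1,3]  [1,4]  [5,7]  [6,8]  [3,10]  [11,12]  [9,14]  [15,16]  [23,25]  [26,27]
[1,3] uncovered → point at 3; [5,7] uncovered → point at 7; [11,12] uncovered → point at 12; [15,16] uncovered → point at 16; [23,25] uncovered → point at 25; [26,27] uncovered → point at 27.
Points: 3, 7, 12, 16, 25, 27 (6 total).

6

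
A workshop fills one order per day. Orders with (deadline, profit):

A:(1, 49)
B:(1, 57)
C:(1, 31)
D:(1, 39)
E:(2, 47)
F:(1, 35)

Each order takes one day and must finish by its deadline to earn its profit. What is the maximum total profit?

Sort by profit descending; place each in the latest free slot ≤ its deadline.
Profit order: B=57 A=49 E=47 D=39 F=35 C=31
Assign: B→slot 1, A skipped, E→slot 2, D skipped, F skipped, C skipped.
Slots: [1:B] [2:E]
Profit = 57 + 47 = 104

104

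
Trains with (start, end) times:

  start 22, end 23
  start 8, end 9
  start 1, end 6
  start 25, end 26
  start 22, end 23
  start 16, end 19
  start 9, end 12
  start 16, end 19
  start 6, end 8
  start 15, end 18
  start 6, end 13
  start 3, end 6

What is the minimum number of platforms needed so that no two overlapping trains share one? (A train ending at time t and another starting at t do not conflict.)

starts: [1, 3, 6, 6, 8, 9, 15, 16, 16, 22, 22, 25]
ends:   [6, 6, 8, 9, 12, 13, 18, 19, 19, 23, 23, 26]
s1→1 s3→2 e6→1 e6→0 s6→1 s6→2 e8→1 s8→2 e9→1 s9→2 e12→1 e13→0 s15→1 s16→2 s16→3  — peak 3.

3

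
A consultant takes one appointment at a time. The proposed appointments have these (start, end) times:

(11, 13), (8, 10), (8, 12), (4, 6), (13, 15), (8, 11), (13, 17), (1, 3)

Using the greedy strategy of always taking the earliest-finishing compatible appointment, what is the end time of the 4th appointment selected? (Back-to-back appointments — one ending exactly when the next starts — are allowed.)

Sorted by end: (1,3)  (4,6)  (8,10)  (8,11)  (8,12)  (11,13)  (13,15)  (13,17)
take (1,3); take (4,6); take (8,10); take (11,13); take (13,15); skip (13,17).
Selected: (1,3) (4,6) (8,10) (11,13) (13,15)

13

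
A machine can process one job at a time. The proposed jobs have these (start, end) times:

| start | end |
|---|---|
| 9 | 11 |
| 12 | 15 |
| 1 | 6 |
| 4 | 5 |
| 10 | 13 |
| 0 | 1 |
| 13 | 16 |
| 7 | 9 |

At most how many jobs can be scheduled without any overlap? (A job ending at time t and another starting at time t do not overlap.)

Greedy by earliest finish: after sorting by end time, pick each interval compatible with the last pick.
By end time: (0,1), (4,5), (1,6), (7,9), (9,11), (10,13), (12,15), (13,16).
Pick (0,1); next start ≥ 1 → (4,5); next start ≥ 5 → (7,9); next start ≥ 9 → (9,11); next start ≥ 11 → (12,15).
Selected 5 jobs.

5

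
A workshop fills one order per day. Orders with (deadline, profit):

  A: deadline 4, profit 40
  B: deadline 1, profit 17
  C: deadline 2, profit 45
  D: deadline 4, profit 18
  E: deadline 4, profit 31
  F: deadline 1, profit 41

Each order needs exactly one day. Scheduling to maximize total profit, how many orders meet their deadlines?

4

Take jobs in profit order; each goes to the latest open slot no later than its deadline.
Profit order: C=45 F=41 A=40 E=31 D=18 B=17
Assign: C→slot 2, F→slot 1, A→slot 4, E→slot 3, D skipped, B skipped.
Slots: [1:F] [2:C] [3:E] [4:A]
4 of 6 scheduled.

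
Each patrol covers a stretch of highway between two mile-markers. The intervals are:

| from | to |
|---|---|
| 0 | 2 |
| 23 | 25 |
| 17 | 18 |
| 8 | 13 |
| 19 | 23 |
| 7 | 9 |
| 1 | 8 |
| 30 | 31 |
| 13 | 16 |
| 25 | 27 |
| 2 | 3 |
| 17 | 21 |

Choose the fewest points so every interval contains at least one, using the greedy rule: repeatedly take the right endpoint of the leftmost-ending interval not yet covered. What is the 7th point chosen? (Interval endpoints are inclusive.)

Process intervals by earliest right end; each time one isn't hit yet, stab at its right endpoint.
By right end: [0,2]  [2,3]  [1,8]  [7,9]  [8,13]  [13,16]  [17,18]  [17,21]  [19,23]  [23,25]  [25,27]  [30,31]
[0,2] uncovered → point at 2; [7,9] uncovered → point at 9; [13,16] uncovered → point at 16; [17,18] uncovered → point at 18; [19,23] uncovered → point at 23; [25,27] uncovered → point at 27; [30,31] uncovered → point at 31.
Points: 2, 9, 16, 18, 23, 27, 31 (7 total).

31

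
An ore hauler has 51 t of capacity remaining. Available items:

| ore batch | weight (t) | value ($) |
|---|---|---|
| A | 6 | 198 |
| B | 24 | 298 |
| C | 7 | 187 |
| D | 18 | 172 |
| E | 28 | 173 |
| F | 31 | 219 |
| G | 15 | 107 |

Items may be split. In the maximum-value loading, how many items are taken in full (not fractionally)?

3

Greedy by value/weight ratio, highest first.
Ratios (sorted): A 33.00, C 26.71, B 12.42, D 9.56, G 7.13, F 7.06, E 6.18
take A (6 @ 198); take C (7 @ 187); take B (24 @ 298); take 14/18 of D → 133.78. Capacity used 51/51.
3 item(s) taken whole; one partial (take 14/18 of D).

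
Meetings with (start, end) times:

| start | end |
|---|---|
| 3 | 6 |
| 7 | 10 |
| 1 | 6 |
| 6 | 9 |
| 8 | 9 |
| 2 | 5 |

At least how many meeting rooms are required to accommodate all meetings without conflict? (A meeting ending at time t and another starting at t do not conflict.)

The answer is the maximum number of intervals overlapping at any instant.
starts: [1, 2, 3, 6, 7, 8]
ends:   [5, 6, 6, 9, 9, 10]
s1→1 s2→2 s3→3  — peak 3.

3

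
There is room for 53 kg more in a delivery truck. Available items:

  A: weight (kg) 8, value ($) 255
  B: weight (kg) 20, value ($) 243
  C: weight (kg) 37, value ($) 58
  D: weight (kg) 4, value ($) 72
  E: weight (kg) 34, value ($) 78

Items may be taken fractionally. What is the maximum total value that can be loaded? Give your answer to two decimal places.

618.18

Sort by value per unit weight and fill in that order.
Order: A (255/8=31.88) > D (72/4=18.00) > B (243/20=12.15) > E (78/34=2.29) > C (58/37=1.57)
Fill: take A (8 @ 255) → take D (4 @ 72) → take B (20 @ 243) → take 21/34 of E → 48.18; 53/53 used.
Total value = 618.18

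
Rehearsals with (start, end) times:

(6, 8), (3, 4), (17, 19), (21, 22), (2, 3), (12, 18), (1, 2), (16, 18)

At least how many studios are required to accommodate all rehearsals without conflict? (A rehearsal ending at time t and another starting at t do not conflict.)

The answer is the maximum number of intervals overlapping at any instant.
Events (time:±→running): 1:+→1 2:-→0 2:+→1 3:-→0 3:+→1 4:-→0 6:+→1 8:-→0 12:+→1 16:+→2 17:+→3 … peak 3.

3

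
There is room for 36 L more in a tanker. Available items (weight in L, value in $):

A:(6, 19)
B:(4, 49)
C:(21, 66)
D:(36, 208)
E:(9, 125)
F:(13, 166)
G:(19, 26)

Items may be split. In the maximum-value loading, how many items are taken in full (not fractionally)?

3

Order: E (125/9=13.89) > F (166/13=12.77) > B (49/4=12.25) > D (208/36=5.78) > A (19/6=3.17) > C (66/21=3.14) > G (26/19=1.37)
Fill: take E (9 @ 125) → take F (13 @ 166) → take B (4 @ 49) → take 10/36 of D → 57.78; 36/36 used.
3 item(s) taken whole; one partial (take 10/36 of D).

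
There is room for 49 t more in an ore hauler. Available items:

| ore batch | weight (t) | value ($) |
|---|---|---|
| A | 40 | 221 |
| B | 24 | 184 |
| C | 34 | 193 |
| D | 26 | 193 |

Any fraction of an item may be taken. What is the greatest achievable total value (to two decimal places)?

369.58

Ratios (sorted): B 7.67, D 7.42, C 5.68, A 5.53
take B (24 @ 184); take 25/26 of D → 185.58. Capacity used 49/49.
Total value = 369.58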